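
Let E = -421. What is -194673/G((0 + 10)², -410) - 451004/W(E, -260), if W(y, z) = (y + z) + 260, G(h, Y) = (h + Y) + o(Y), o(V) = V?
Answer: 135560071/101040 ≈ 1341.6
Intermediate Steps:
G(h, Y) = h + 2*Y (G(h, Y) = (h + Y) + Y = (Y + h) + Y = h + 2*Y)
W(y, z) = 260 + y + z
-194673/G((0 + 10)², -410) - 451004/W(E, -260) = -194673/((0 + 10)² + 2*(-410)) - 451004/(260 - 421 - 260) = -194673/(10² - 820) - 451004/(-421) = -194673/(100 - 820) - 451004*(-1/421) = -194673/(-720) + 451004/421 = -194673*(-1/720) + 451004/421 = 64891/240 + 451004/421 = 135560071/101040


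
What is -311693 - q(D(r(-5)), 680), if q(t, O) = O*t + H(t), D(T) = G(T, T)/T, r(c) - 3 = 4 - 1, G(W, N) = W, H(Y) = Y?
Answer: -312374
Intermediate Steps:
r(c) = 6 (r(c) = 3 + (4 - 1) = 3 + 3 = 6)
D(T) = 1 (D(T) = T/T = 1)
q(t, O) = t + O*t (q(t, O) = O*t + t = t + O*t)
-311693 - q(D(r(-5)), 680) = -311693 - (1 + 680) = -311693 - 681 = -312374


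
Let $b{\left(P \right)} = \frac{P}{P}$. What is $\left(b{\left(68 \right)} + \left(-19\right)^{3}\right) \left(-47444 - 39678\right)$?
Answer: $597482676$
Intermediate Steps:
$b{\left(P \right)} = 1$
$\left(b{\left(68 \right)} + \left(-19\right)^{3}\right) \left(-47444 - 39678\right) = \left(1 + \left(-19\right)^{3}\right) \left(-47444 - 39678\right) = \left(1 - 6859\right) \left(-87122\right) = \left(-6858\right) \left(-87122\right) = 597482676$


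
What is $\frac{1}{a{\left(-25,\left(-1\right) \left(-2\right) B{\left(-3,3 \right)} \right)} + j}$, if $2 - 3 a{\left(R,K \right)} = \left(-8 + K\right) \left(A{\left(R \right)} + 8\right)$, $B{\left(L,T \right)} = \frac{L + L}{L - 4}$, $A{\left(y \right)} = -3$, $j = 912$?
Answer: $\frac{7}{6462} \approx 0.0010833$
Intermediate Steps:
$B{\left(L,T \right)} = \frac{2 L}{-4 + L}$
$a{\left(R,K \right)} = 14 - \frac{5 K}{3}$ ($a{\left(R,K \right)} = \frac{2}{3} - \frac{\left(-8 + K\right) \left(-3 + 8\right)}{3} = \frac{2}{3} - \frac{\left(-8 + K\right) 5}{3} = \frac{2}{3} - \frac{-40 + 5 K}{3} = \frac{2}{3} - \left(- \frac{40}{3} + \frac{5 K}{3}\right) = 14 - \frac{5 K}{3}$)
$\frac{1}{a{\left(-25,\left(-1\right) \left(-2\right) B{\left(-3,3 \right)} \right)} + j} = \frac{1}{\left(14 - \frac{5 \left(-1\right) \left(-2\right) 2 \left(-3\right) \frac{1}{-4 - 3}}{3}\right) + 912} = \frac{1}{\left(14 - \frac{5 \cdot 2 \cdot 2 \left(-3\right) \frac{1}{-7}}{3}\right) + 912} = \frac{1}{\left(14 - \frac{5 \cdot 2 \cdot 2 \left(-3\right) \left(- \frac{1}{7}\right)}{3}\right) + 912} = \frac{1}{\left(14 - \frac{5 \cdot 2 \cdot \frac{6}{7}}{3}\right) + 912} = \frac{1}{\left(14 - \frac{20}{7}\right) + 912} = \frac{1}{\frac{78}{7} + 912} = \frac{1}{\frac{6462}{7}} = \frac{7}{6462}$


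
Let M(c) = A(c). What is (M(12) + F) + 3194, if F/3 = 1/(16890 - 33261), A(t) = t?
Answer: 17495141/5457 ≈ 3206.0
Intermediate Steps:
M(c) = c
F = -1/5457 (F = 3/(16890 - 33261) = 3/(-16371) = 3*(-1/16371) = -1/5457 ≈ -0.00018325)
(M(12) + F) + 3194 = (12 - 1/5457) + 3194 = 65483/5457 + 3194 = 17495141/5457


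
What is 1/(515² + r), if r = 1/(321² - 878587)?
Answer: 775546/205694187849 ≈ 3.7704e-6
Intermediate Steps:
r = -1/775546 (r = 1/(103041 - 878587) = 1/(-775546) = -1/775546 ≈ -1.2894e-6)
1/(515² + r) = 1/(515² - 1/775546) = 1/(265225 - 1/775546) = 1/(205694187849/775546) = 775546/205694187849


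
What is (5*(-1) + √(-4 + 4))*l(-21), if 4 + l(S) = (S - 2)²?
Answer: -2625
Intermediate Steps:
l(S) = -4 + (-2 + S)² (l(S) = -4 + (S - 2)² = -4 + (-2 + S)²)
(5*(-1) + √(-4 + 4))*l(-21) = (5*(-1) + √(-4 + 4))*(-21*(-4 - 21)) = (-5 + √0)*(-21*(-25)) = (-5 + 0)*525 = -5*525 = -2625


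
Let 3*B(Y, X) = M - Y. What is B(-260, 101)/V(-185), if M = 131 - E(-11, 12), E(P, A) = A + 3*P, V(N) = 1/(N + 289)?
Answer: 42848/3 ≈ 14283.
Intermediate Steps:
V(N) = 1/(289 + N)
M = 152 (M = 131 - (12 + 3*(-11)) = 131 - (12 - 33) = 131 - 1*(-21) = 131 + 21 = 152)
B(Y, X) = 152/3 - Y/3 (B(Y, X) = (152 - Y)/3 = 152/3 - Y/3)
B(-260, 101)/V(-185) = (152/3 - ⅓*(-260))/(1/(289 - 185)) = (152/3 + 260/3)/(1/104) = 412/(3*(1/104)) = (412/3)*104 = 42848/3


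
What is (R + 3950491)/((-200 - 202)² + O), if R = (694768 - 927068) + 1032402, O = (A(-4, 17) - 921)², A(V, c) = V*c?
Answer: 4750593/1139725 ≈ 4.1682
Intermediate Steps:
O = 978121 (O = (-4*17 - 921)² = (-68 - 921)² = (-989)² = 978121)
R = 800102 (R = -232300 + 1032402 = 800102)
(R + 3950491)/((-200 - 202)² + O) = (800102 + 3950491)/((-200 - 202)² + 978121) = 4750593/((-402)² + 978121) = 4750593/(161604 + 978121) = 4750593/1139725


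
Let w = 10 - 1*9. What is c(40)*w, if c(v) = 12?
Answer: 12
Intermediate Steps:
w = 1 (w = 10 - 9 = 1)
c(40)*w = 12*1 = 12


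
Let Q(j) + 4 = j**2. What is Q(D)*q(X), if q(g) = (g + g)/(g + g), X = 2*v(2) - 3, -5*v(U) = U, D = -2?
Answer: 0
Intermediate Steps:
v(U) = -U/5
X = -19/5 (X = 2*(-1/5*2) - 3 = 2*(-2/5) - 3 = -4/5 - 3 = -19/5 ≈ -3.8000)
Q(j) = -4 + j**2
q(g) = 1 (q(g) = (2*g)/((2*g)) = (2*g)*(1/(2*g)) = 1)
Q(D)*q(X) = (-4 + (-2)**2)*1 = (-4 + 4)*1 = 0*1 = 0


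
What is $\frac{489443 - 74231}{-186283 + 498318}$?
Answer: $\frac{415212}{312035} \approx 1.3307$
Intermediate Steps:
$\frac{489443 - 74231}{-186283 + 498318} = \frac{415212}{312035}$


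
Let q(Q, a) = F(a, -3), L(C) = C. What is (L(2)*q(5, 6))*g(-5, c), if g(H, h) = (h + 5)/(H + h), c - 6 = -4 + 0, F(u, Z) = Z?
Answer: 14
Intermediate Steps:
c = 2 (c = 6 + (-4 + 0) = 6 - 4 = 2)
q(Q, a) = -3
g(H, h) = (5 + h)/(H + h)
(L(2)*q(5, 6))*g(-5, c) = (2*(-3))*((5 + 2)/(-5 + 2)) = -6*7/(-3) = -(-2)*7 = -6*(-7/3) = 14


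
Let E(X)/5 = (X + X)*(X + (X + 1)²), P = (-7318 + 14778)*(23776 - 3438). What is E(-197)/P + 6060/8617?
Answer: 27064591649/130738399316 ≈ 0.20701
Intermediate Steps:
P = 151721480 (P = 7460*20338 = 151721480)
E(X) = 10*X*(X + (1 + X)²) (E(X) = 5*((X + X)*(X + (X + 1)²)) = 5*((2*X)*(X + (1 + X)²)) = 5*(2*X*(X + (1 + X)²)) = 10*X*(X + (1 + X)²))
E(-197)/P + 6060/8617 = (10*(-197)*(-197 + (1 - 197)²))/151721480 + 6060/8617 = (10*(-197)*(-197 + (-196)²))*(1/151721480) + 6060*(1/8617) = (10*(-197)*(-197 + 38416))*(1/151721480) + 6060/8617 = (10*(-197)*38219)*(1/151721480) + 6060/8617 = -75291430*1/151721480 + 6060/8617 = -7529143/15172148 + 6060/8617 = 27064591649/130738399316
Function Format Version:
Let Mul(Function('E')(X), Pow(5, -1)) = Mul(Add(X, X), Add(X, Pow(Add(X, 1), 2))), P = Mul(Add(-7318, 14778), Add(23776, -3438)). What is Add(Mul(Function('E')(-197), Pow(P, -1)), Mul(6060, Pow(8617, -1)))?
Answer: Rational(27064591649, 130738399316) ≈ 0.20701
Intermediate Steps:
P = 151721480 (P = Mul(7460, 20338) = 151721480)
Function('E')(X) = Mul(10, X, Add(X, Pow(Add(1, X), 2))) (Function('E')(X) = Mul(5, Mul(Add(X, X), Add(X, Pow(Add(X, 1), 2)))) = Mul(5, Mul(Mul(2, X), Add(X, Pow(Add(1, X), 2)))) = Mul(5, Mul(2, X, Add(X, Pow(Add(1, X), 2)))) = Mul(10, X, Add(X, Pow(Add(1, X), 2))))
Add(Mul(Function('E')(-197), Pow(P, -1)), Mul(6060, Pow(8617, -1))) = Add(Mul(Mul(10, -197, Add(-197, Pow(Add(1, -197), 2))), Pow(151721480, -1)), Mul(6060, Pow(8617, -1))) = Add(Mul(Mul(10, -197, Add(-197, Pow(-196, 2))), Rational(1, 151721480)), Mul(6060, Rational(1, 8617))) = Add(Mul(Mul(10, -197, Add(-197, 38416)), Rational(1, 151721480)), Rational(6060, 8617)) = Add(Mul(Mul(10, -197, 38219), Rational(1, 151721480)), Rational(6060, 8617)) = Add(Mul(-75291430, Rational(1, 151721480)), Rational(6060, 8617)) = Add(Rational(-7529143, 15172148), Rational(6060, 8617)) = Rational(27064591649, 130738399316)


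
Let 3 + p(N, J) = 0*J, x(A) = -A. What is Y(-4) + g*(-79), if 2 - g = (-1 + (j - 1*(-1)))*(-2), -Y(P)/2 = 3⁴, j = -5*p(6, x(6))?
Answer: -2690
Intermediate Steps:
p(N, J) = -3 (p(N, J) = -3 + 0*J = -3 + 0 = -3)
j = 15 (j = -5*(-3) = 15)
Y(P) = -162 (Y(P) = -2*3⁴ = -2*81 = -162)
g = 32 (g = 2 - (-1 + (15 - 1*(-1)))*(-2) = 2 - (-1 + (15 + 1))*(-2) = 2 - (-1 + 16)*(-2) = 2 - 15*(-2) = 2 - 1*(-30) = 2 + 30 = 32)
Y(-4) + g*(-79) = -162 + 32*(-79) = -162 - 2528 = -2690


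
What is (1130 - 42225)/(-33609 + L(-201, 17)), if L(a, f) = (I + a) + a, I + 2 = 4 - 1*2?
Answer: 41095/34011 ≈ 1.2083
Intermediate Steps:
I = 0 (I = -2 + (4 - 1*2) = -2 + (4 - 2) = -2 + 2 = 0)
L(a, f) = 2*a (L(a, f) = (0 + a) + a = a + a = 2*a)
(1130 - 42225)/(-33609 + L(-201, 17)) = (1130 - 42225)/(-33609 + 2*(-201)) = -41095/(-33609 - 402) = -41095/(-34011) = -41095*(-1/34011) = 41095/34011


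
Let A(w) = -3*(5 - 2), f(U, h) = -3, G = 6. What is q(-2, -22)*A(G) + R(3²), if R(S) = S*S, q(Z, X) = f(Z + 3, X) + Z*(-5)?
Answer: 18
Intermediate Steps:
q(Z, X) = -3 - 5*Z (q(Z, X) = -3 + Z*(-5) = -3 - 5*Z)
R(S) = S²
A(w) = -9 (A(w) = -3*3 = -9)
q(-2, -22)*A(G) + R(3²) = (-3 - 5*(-2))*(-9) + (3²)² = (-3 + 10)*(-9) + 9² = 7*(-9) + 81 = -63 + 81 = 18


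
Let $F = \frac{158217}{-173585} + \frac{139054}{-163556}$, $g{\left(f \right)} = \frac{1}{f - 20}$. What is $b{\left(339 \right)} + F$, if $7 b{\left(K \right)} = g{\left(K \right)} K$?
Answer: $- \frac{51029526862123}{31698404412290} \approx -1.6098$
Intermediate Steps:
$g{\left(f \right)} = \frac{1}{-20 + f}$
$b{\left(K \right)} = \frac{K}{7 \left(-20 + K\right)}$ ($b{\left(K \right)} = \frac{\frac{1}{-20 + K} K}{7} = \frac{K \frac{1}{-20 + K}}{7} = \frac{K}{7 \left(-20 + K\right)}$)
$F = - \frac{25007514121}{14195434130}$ ($F = 158217 \left(- \frac{1}{173585}\right) + 139054 \left(- \frac{1}{163556}\right) = - \frac{158217}{173585} - \frac{69527}{81778} = - \frac{25007514121}{14195434130} \approx -1.7617$)
$b{\left(339 \right)} + F = \frac{1}{7} \cdot 339 \frac{1}{-20 + 339} - \frac{25007514121}{14195434130} = \frac{1}{7} \cdot 339 \cdot \frac{1}{319} - \frac{25007514121}{14195434130} = \frac{339}{2233} - \frac{25007514121}{14195434130} = - \frac{51029526862123}{31698404412290}$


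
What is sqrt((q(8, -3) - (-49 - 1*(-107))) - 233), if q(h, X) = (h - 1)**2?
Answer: 11*I*sqrt(2) ≈ 15.556*I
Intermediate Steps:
q(h, X) = (-1 + h)**2
sqrt((q(8, -3) - (-49 - 1*(-107))) - 233) = sqrt(((-1 + 8)**2 - (-49 - 1*(-107))) - 233) = sqrt((7**2 - (-49 + 107)) - 233) = sqrt((49 - 1*58) - 233) = sqrt((49 - 58) - 233) = sqrt(-9 - 233) = sqrt(-242) = 11*I*sqrt(2)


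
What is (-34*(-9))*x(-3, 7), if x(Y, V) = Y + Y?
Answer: -1836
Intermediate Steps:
x(Y, V) = 2*Y
(-34*(-9))*x(-3, 7) = (-34*(-9))*(2*(-3)) = 306*(-6) = -1836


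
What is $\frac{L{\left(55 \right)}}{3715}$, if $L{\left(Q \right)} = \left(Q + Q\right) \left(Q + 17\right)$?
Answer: $\frac{1584}{743} \approx 2.1319$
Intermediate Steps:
$L{\left(Q \right)} = 2 Q \left(17 + Q\right)$
$\frac{L{\left(55 \right)}}{3715} = \frac{2 \cdot 55 \left(17 + 55\right)}{3715} = 2 \cdot 55 \cdot 72 \cdot \frac{1}{3715} = 7920 \cdot \frac{1}{3715} = \frac{1584}{743}$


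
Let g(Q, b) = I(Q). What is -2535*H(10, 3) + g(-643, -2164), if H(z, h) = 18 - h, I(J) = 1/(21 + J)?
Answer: -23651551/622 ≈ -38025.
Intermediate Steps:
g(Q, b) = 1/(21 + Q)
-2535*H(10, 3) + g(-643, -2164) = -2535*(18 - 1*3) + 1/(21 - 643) = -2535*(18 - 3) + 1/(-622) = -2535*15 - 1/622 = -38025 - 1/622 = -23651551/622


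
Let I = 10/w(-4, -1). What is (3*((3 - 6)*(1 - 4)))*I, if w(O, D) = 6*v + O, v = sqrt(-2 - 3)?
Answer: -270/49 - 405*I*sqrt(5)/49 ≈ -5.5102 - 18.482*I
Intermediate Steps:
v = I*sqrt(5) (v = sqrt(-5) = I*sqrt(5) ≈ 2.2361*I)
w(O, D) = O + 6*I*sqrt(5) (w(O, D) = 6*(I*sqrt(5)) + O = 6*I*sqrt(5) + O = O + 6*I*sqrt(5))
I = 10/(-4 + 6*I*sqrt(5)) ≈ -0.20408 - 0.68451*I
(3*((3 - 6)*(1 - 4)))*I = (3*((3 - 6)*(1 - 4)))*(-10/49 - 15*I*sqrt(5)/49) = (3*(-3*(-3)))*(-10/49 - 15*I*sqrt(5)/49) = (3*9)*(-10/49 - 15*I*sqrt(5)/49) = 27*(-10/49 - 15*I*sqrt(5)/49) = -270/49 - 405*I*sqrt(5)/49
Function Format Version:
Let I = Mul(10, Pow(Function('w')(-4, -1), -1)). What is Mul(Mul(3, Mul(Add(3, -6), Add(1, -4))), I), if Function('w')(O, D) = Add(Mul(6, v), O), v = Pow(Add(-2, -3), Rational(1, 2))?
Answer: Add(Rational(-270, 49), Mul(Rational(-405, 49), I, Pow(5, Rational(1, 2)))) ≈ Add(-5.5102, Mul(-18.482, I))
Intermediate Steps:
v = Mul(I, Pow(5, Rational(1, 2))) (v = Pow(-5, Rational(1, 2)) = Mul(I, Pow(5, Rational(1, 2))) ≈ Mul(2.2361, I))
Function('w')(O, D) = Add(O, Mul(6, I, Pow(5, Rational(1, 2)))) (Function('w')(O, D) = Add(Mul(6, Mul(I, Pow(5, Rational(1, 2)))), O) = Add(Mul(6, I, Pow(5, Rational(1, 2))), O) = Add(O, Mul(6, I, Pow(5, Rational(1, 2)))))
I = Mul(10, Pow(Add(-4, Mul(6, I, Pow(5, Rational(1, 2)))), -1)) ≈ Add(-0.20408, Mul(-0.68451, I))
Mul(Mul(3, Mul(Add(3, -6), Add(1, -4))), I) = Mul(Mul(3, Mul(Add(3, -6), Add(1, -4))), Add(Rational(-10, 49), Mul(Rational(-15, 49), I, Pow(5, Rational(1, 2))))) = Mul(Mul(3, Mul(-3, -3)), Add(Rational(-10, 49), Mul(Rational(-15, 49), I, Pow(5, Rational(1, 2))))) = Mul(Mul(3, 9), Add(Rational(-10, 49), Mul(Rational(-15, 49), I, Pow(5, Rational(1, 2))))) = Mul(27, Add(Rational(-10, 49), Mul(Rational(-15, 49), I, Pow(5, Rational(1, 2))))) = Add(Rational(-270, 49), Mul(Rational(-405, 49), I, Pow(5, Rational(1, 2))))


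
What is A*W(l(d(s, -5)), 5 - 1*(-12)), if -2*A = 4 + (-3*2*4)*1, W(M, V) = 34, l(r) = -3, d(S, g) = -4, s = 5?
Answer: 340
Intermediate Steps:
A = 10 (A = -(4 + (-3*2*4)*1)/2 = -(4 - 6*4*1)/2 = -(4 - 24*1)/2 = -(4 - 24)/2 = -½*(-20) = 10)
A*W(l(d(s, -5)), 5 - 1*(-12)) = 10*34 = 340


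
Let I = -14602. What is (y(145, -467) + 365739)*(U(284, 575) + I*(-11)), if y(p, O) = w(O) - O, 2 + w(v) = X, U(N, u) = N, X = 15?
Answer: 58926834414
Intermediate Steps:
w(v) = 13 (w(v) = -2 + 15 = 13)
y(p, O) = 13 - O
(y(145, -467) + 365739)*(U(284, 575) + I*(-11)) = ((13 - 1*(-467)) + 365739)*(284 - 14602*(-11)) = ((13 + 467) + 365739)*(284 + 160622) = (480 + 365739)*160906 = 366219*160906 = 58926834414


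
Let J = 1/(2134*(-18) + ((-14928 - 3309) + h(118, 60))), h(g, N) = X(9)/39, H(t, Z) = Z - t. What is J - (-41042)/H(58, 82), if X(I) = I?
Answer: 2518726993/1472868 ≈ 1710.1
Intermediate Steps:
h(g, N) = 3/13 (h(g, N) = 9/39 = 9*(1/39) = 3/13)
J = -13/736434 (J = 1/(2134*(-18) + ((-14928 - 3309) + 3/13)) = 1/(-38412 + (-18237 + 3/13)) = 1/(-38412 - 237078/13) = 1/(-736434/13) = -13/736434 ≈ -1.7653e-5)
J - (-41042)/H(58, 82) = -13/736434 - (-41042)/(82 - 1*58) = -13/736434 - (-41042)/(82 - 58) = -13/736434 - (-41042)/24 = -13/736434 - 1*(-20521/12) = -13/736434 + 20521/12 = 2518726993/1472868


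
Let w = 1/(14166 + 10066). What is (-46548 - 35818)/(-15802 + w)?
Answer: 1995892912/382914063 ≈ 5.2124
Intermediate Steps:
w = 1/24232 ≈ 4.1268e-5
(-46548 - 35818)/(-15802 + w) = (-46548 - 35818)/(-15802 + 1/24232) = -82366/(-382914063/24232) = -82366*(-24232/382914063) = 1995892912/382914063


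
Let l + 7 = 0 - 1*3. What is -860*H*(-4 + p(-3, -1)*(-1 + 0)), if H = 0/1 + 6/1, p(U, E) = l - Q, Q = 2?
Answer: -41280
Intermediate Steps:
l = -10 (l = -7 + (0 - 1*3) = -7 + (0 - 3) = -7 - 3 = -10)
p(U, E) = -12 (p(U, E) = -10 - 1*2 = -10 - 2 = -12)
H = 6 (H = 0*1 + 6*1 = 0 + 6 = 6)
-860*H*(-4 + p(-3, -1)*(-1 + 0)) = -5160*(-4 - 12*(-1 + 0)) = -5160*(-4 - 12*(-1)) = -5160*(-4 + 12) = -5160*8 = -860*48 = -41280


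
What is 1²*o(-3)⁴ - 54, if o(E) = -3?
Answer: 27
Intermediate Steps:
1²*o(-3)⁴ - 54 = 1²*(-3)⁴ - 54 = 1*81 - 54 = 81 - 54 = 27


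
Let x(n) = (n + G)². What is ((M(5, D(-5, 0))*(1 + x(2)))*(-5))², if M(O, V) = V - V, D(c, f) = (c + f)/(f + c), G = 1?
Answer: 0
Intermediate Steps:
D(c, f) = 1 (D(c, f) = (c + f)/(c + f) = 1)
x(n) = (1 + n)² (x(n) = (n + 1)² = (1 + n)²)
M(O, V) = 0
((M(5, D(-5, 0))*(1 + x(2)))*(-5))² = ((0*(1 + (1 + 2)²))*(-5))² = ((0*(1 + 3²))*(-5))² = ((0*(1 + 9))*(-5))² = ((0*10)*(-5))² = (0*(-5))² = 0² = 0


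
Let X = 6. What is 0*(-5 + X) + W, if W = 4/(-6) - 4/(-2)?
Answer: 4/3 ≈ 1.3333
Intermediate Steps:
W = 4/3 (W = 4*(-⅙) - 4*(-½) = -⅔ + 2 = 4/3 ≈ 1.3333)
0*(-5 + X) + W = 0*(-5 + 6) + 4/3 = 0*1 + 4/3 = 0 + 4/3 = 4/3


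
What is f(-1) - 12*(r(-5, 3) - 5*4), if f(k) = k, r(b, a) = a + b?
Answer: 263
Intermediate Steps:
f(-1) - 12*(r(-5, 3) - 5*4) = -1 - 12*((3 - 5) - 5*4) = -1 - 12*(-2 - 20) = -1 - 12*(-22) = -1 + 264 = 263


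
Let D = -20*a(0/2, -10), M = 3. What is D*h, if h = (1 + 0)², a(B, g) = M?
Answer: -60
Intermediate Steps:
a(B, g) = 3
h = 1 (h = 1² = 1)
D = -60 (D = -20*3 = -60)
D*h = -60*1 = -60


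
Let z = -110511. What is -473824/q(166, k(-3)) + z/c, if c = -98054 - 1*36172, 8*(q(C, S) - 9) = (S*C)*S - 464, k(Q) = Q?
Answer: -28259678815/8217614 ≈ -3438.9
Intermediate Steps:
q(C, S) = -49 + C*S²/8 (q(C, S) = 9 + ((S*C)*S - 464)/8 = 9 + ((C*S)*S - 464)/8 = 9 + (C*S² - 464)/8 = 9 + (-464 + C*S²)/8 = 9 + (-58 + C*S²/8) = -49 + C*S²/8)
c = -134226 (c = -98054 - 36172 = -134226)
-473824/q(166, k(-3)) + z/c = -473824/(-49 + (⅛)*166*(-3)²) - 110511/(-134226) = -473824/(-49 + (⅛)*166*9) - 110511*(-1/134226) = -473824/(-49 + 747/4) + 12279/14914 = -473824/551/4 + 12279/14914 = -473824*4/551 + 12279/14914 = -1895296/551 + 12279/14914 = -28259678815/8217614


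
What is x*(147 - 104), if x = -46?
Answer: -1978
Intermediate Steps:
x*(147 - 104) = -46*(147 - 104) = -46*43 = -1978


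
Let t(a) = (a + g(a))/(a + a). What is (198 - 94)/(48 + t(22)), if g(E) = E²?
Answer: 208/119 ≈ 1.7479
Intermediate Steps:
t(a) = (a + a²)/(2*a) (t(a) = (a + a²)/(a + a) = (a + a²)/((2*a)) = (a + a²)*(1/(2*a)) = (a + a²)/(2*a))
(198 - 94)/(48 + t(22)) = (198 - 94)/(48 + (½ + (½)*22)) = 104/(48 + (½ + 11)) = 104/(48 + 23/2) = 104/(119/2) = 104*(2/119) = 208/119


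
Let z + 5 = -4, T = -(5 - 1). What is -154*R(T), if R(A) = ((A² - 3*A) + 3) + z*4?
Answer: 770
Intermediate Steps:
T = -4 (T = -1*4 = -4)
z = -9 (z = -5 - 4 = -9)
R(A) = -33 + A² - 3*A (R(A) = ((A² - 3*A) + 3) - 9*4 = (3 + A² - 3*A) - 36 = -33 + A² - 3*A)
-154*R(T) = -154*(-33 + (-4)² - 3*(-4)) = -154*(-33 + 16 + 12) = -154*(-5) = 770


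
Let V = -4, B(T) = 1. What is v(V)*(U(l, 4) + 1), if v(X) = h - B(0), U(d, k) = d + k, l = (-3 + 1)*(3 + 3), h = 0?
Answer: 7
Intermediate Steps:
l = -12 (l = -2*6 = -12)
v(X) = -1 (v(X) = 0 - 1*1 = 0 - 1 = -1)
v(V)*(U(l, 4) + 1) = -((-12 + 4) + 1) = -(-8 + 1) = -1*(-7) = 7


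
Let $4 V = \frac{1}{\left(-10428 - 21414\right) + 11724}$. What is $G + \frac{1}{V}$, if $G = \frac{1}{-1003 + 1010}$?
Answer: $- \frac{563303}{7} \approx -80472.0$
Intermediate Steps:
$V = - \frac{1}{80472}$ ($V = \frac{1}{4 \left(\left(-10428 - 21414\right) + 11724\right)} = \frac{1}{4 \left(-31842 + 11724\right)} = \frac{1}{4 \left(-20118\right)} = \frac{1}{4} \left(- \frac{1}{20118}\right) = - \frac{1}{80472} \approx -1.2427 \cdot 10^{-5}$)
$G = \frac{1}{7} \approx 0.14286$
$G + \frac{1}{V} = \frac{1}{7} + \frac{1}{- \frac{1}{80472}} = \frac{1}{7} - 80472 = - \frac{563303}{7}$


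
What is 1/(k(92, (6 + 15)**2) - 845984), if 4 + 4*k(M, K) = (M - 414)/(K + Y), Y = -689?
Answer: -496/419608399 ≈ -1.1821e-6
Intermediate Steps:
k(M, K) = -1 + (-414 + M)/(4*(-689 + K)) (k(M, K) = -1 + ((M - 414)/(K - 689))/4 = -1 + ((-414 + M)/(-689 + K))/4 = -1 + (-414 + M)/(4*(-689 + K)))
1/(k(92, (6 + 15)**2) - 845984) = 1/((2342 + 92 - 4*(6 + 15)**2)/(4*(-689 + (6 + 15)**2)) - 845984) = 1/((2342 + 92 - 4*21**2)/(4*(-689 + 21**2)) - 845984) = 1/((2342 + 92 - 4*441)/(4*(-689 + 441)) - 845984) = 1/((1/4)*(2342 + 92 - 1764)/(-248) - 845984) = 1/((1/4)*(-1/248)*670 - 845984) = 1/(-335/496 - 845984) = 1/(-419608399/496) = -496/419608399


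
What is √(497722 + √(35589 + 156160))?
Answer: √(497722 + √191749) ≈ 705.80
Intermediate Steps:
√(497722 + √(35589 + 156160)) = √(497722 + √191749)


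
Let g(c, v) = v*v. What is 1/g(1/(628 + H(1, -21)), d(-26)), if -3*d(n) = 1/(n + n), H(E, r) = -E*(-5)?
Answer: 24336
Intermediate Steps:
H(E, r) = 5*E
d(n) = -1/(6*n) (d(n) = -1/(3*(n + n)) = -1/(2*n)/3 = -1/(6*n))
g(c, v) = v²
1/g(1/(628 + H(1, -21)), d(-26)) = 1/((-⅙/(-26))²) = 1/((-⅙*(-1/26))²) = 1/((1/156)²) = 1/(1/24336) = 24336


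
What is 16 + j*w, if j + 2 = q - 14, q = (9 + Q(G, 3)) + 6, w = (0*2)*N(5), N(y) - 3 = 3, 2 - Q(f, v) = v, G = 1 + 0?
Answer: 16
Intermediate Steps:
G = 1
Q(f, v) = 2 - v
N(y) = 6 (N(y) = 3 + 3 = 6)
w = 0 (w = (0*2)*6 = 0*6 = 0)
q = 14 (q = (9 + (2 - 1*3)) + 6 = (9 + (2 - 3)) + 6 = (9 - 1) + 6 = 8 + 6 = 14)
j = -2 (j = -2 + (14 - 14) = -2 + 0 = -2)
16 + j*w = 16 - 2*0 = 16 + 0 = 16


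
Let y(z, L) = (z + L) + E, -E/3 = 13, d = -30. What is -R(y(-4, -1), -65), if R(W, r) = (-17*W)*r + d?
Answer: 48650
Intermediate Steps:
E = -39 (E = -3*13 = -39)
y(z, L) = -39 + L + z (y(z, L) = (z + L) - 39 = (L + z) - 39 = -39 + L + z)
R(W, r) = -30 - 17*W*r (R(W, r) = (-17*W)*r - 30 = -17*W*r - 30 = -30 - 17*W*r)
-R(y(-4, -1), -65) = -(-30 - 17*(-39 - 1 - 4)*(-65)) = -(-30 - 17*(-44)*(-65)) = -(-30 - 48620) = -1*(-48650) = 48650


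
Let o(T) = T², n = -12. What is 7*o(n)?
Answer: 1008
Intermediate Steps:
7*o(n) = 7*(-12)² = 7*144 = 1008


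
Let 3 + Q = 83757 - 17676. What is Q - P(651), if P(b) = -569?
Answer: 66647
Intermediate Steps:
Q = 66078 (Q = -3 + (83757 - 17676) = -3 + 66081 = 66078)
Q - P(651) = 66078 - 1*(-569) = 66078 + 569 = 66647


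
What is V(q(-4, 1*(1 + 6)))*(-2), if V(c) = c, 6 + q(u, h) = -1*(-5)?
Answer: 2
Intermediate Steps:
q(u, h) = -1 (q(u, h) = -6 - 1*(-5) = -6 + 5 = -1)
V(q(-4, 1*(1 + 6)))*(-2) = -1*(-2) = 2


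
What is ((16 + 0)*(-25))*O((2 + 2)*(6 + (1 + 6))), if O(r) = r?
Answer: -20800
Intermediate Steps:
((16 + 0)*(-25))*O((2 + 2)*(6 + (1 + 6))) = ((16 + 0)*(-25))*((2 + 2)*(6 + (1 + 6))) = (16*(-25))*(4*(6 + 7)) = -1600*13 = -400*52 = -20800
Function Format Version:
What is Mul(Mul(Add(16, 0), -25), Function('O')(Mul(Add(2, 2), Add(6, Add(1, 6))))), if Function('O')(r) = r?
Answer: -20800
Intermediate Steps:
Mul(Mul(Add(16, 0), -25), Function('O')(Mul(Add(2, 2), Add(6, Add(1, 6))))) = Mul(Mul(Add(16, 0), -25), Mul(Add(2, 2), Add(6, Add(1, 6)))) = Mul(Mul(16, -25), Mul(4, Add(6, 7))) = Mul(-400, Mul(4, 13)) = Mul(-400, 52) = -20800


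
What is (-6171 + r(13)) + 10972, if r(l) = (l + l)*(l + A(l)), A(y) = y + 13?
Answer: 5815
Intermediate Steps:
A(y) = 13 + y
r(l) = 2*l*(13 + 2*l) (r(l) = (l + l)*(l + (13 + l)) = (2*l)*(13 + 2*l) = 2*l*(13 + 2*l))
(-6171 + r(13)) + 10972 = (-6171 + 2*13*(13 + 2*13)) + 10972 = (-6171 + 2*13*(13 + 26)) + 10972 = (-6171 + 2*13*39) + 10972 = (-6171 + 1014) + 10972 = -5157 + 10972 = 5815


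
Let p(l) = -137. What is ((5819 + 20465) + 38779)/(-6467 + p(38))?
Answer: -65063/6604 ≈ -9.8521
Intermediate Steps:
((5819 + 20465) + 38779)/(-6467 + p(38)) = ((5819 + 20465) + 38779)/(-6467 - 137) = (26284 + 38779)/(-6604) = 65063*(-1/6604) = -65063/6604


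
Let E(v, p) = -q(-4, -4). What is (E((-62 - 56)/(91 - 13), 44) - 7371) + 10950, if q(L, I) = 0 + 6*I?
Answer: 3603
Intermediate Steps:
q(L, I) = 6*I
E(v, p) = 24 (E(v, p) = -6*(-4) = -1*(-24) = 24)
(E((-62 - 56)/(91 - 13), 44) - 7371) + 10950 = (24 - 7371) + 10950 = -7347 + 10950 = 3603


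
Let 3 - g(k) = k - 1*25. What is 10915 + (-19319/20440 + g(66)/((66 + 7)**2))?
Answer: 16285068873/1492120 ≈ 10914.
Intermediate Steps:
g(k) = 28 - k (g(k) = 3 - (k - 1*25) = 3 - (k - 25) = 3 - (-25 + k) = 3 + (25 - k) = 28 - k)
10915 + (-19319/20440 + g(66)/((66 + 7)**2)) = 10915 + (-19319/20440 + (28 - 1*66)/((66 + 7)**2)) = 10915 + (-19319*1/20440 + (28 - 66)/(73**2)) = 10915 + (-19319/20440 - 38/5329) = 10915 - 1420927/1492120 = 16285068873/1492120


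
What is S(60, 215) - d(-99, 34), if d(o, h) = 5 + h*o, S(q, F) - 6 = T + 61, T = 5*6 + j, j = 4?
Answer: 3462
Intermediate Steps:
T = 34 (T = 5*6 + 4 = 30 + 4 = 34)
S(q, F) = 101 (S(q, F) = 6 + (34 + 61) = 6 + 95 = 101)
S(60, 215) - d(-99, 34) = 101 - (5 + 34*(-99)) = 101 - (5 - 3366) = 101 - 1*(-3361) = 101 + 3361 = 3462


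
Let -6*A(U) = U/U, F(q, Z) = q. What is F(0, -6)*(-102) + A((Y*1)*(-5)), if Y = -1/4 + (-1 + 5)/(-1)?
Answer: -1/6 ≈ -0.16667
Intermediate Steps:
Y = -17/4 (Y = -1*1/4 + 4*(-1) = -1/4 - 4 = -17/4 ≈ -4.2500)
A(U) = -1/6 (A(U) = -U/(6*U) = -1/6*1 = -1/6)
F(0, -6)*(-102) + A((Y*1)*(-5)) = 0*(-102) - 1/6 = 0 - 1/6 = -1/6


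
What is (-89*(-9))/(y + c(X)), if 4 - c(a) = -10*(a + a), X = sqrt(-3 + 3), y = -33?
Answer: -801/29 ≈ -27.621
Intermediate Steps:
X = 0 (X = sqrt(0) = 0)
c(a) = 4 + 20*a (c(a) = 4 - (-10)*(a + a) = 4 - (-10)*2*a = 4 - (-20)*a = 4 + 20*a)
(-89*(-9))/(y + c(X)) = (-89*(-9))/(-33 + (4 + 20*0)) = 801/(-33 + (4 + 0)) = 801/(-33 + 4) = 801/(-29) = 801*(-1/29) = -801/29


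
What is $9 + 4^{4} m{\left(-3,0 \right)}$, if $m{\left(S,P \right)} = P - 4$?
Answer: $-1015$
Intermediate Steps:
$m{\left(S,P \right)} = -4 + P$
$9 + 4^{4} m{\left(-3,0 \right)} = 9 + 4^{4} \left(-4 + 0\right) = 9 + 256 \left(-4\right) = 9 - 1024 = -1015$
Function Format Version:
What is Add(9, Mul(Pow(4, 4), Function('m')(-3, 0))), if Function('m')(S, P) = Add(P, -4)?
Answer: -1015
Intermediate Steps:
Function('m')(S, P) = Add(-4, P)
Add(9, Mul(Pow(4, 4), Function('m')(-3, 0))) = Add(9, Mul(Pow(4, 4), Add(-4, 0))) = Add(9, Mul(256, -4)) = Add(9, -1024) = -1015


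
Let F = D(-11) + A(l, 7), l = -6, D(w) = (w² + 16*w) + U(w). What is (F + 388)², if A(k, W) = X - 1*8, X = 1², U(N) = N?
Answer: 99225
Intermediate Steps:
X = 1
D(w) = w² + 17*w (D(w) = (w² + 16*w) + w = w² + 17*w)
A(k, W) = -7 (A(k, W) = 1 - 1*8 = 1 - 8 = -7)
F = -73 (F = -11*(17 - 11) - 7 = -11*6 - 7 = -66 - 7 = -73)
(F + 388)² = (-73 + 388)² = 315² = 99225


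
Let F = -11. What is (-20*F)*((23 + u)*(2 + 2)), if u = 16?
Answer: 34320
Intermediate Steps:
(-20*F)*((23 + u)*(2 + 2)) = (-20*(-11))*((23 + 16)*(2 + 2)) = 220*(39*4) = 220*156 = 34320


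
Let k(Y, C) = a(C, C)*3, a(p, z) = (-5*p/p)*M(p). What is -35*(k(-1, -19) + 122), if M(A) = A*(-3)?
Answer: 25655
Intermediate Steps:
M(A) = -3*A
a(p, z) = 15*p (a(p, z) = (-5*p/p)*(-3*p) = (-5*1)*(-3*p) = -(-15)*p = 15*p)
k(Y, C) = 45*C (k(Y, C) = (15*C)*3 = 45*C)
-35*(k(-1, -19) + 122) = -35*(45*(-19) + 122) = -35*(-855 + 122) = -35*(-733) = 25655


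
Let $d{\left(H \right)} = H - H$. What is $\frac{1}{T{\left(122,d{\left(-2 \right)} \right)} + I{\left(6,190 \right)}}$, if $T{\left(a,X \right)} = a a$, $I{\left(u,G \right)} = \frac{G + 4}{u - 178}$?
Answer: $\frac{86}{1279927} \approx 6.7191 \cdot 10^{-5}$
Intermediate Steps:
$d{\left(H \right)} = 0$
$I{\left(u,G \right)} = \frac{4 + G}{-178 + u}$
$T{\left(a,X \right)} = a^{2}$
$\frac{1}{T{\left(122,d{\left(-2 \right)} \right)} + I{\left(6,190 \right)}} = \frac{1}{122^{2} + \frac{4 + 190}{-178 + 6}} = \frac{1}{14884 + \frac{1}{-172} \cdot 194} = \frac{1}{14884 - \frac{97}{86}} = \frac{1}{\frac{1279927}{86}} = \frac{86}{1279927}$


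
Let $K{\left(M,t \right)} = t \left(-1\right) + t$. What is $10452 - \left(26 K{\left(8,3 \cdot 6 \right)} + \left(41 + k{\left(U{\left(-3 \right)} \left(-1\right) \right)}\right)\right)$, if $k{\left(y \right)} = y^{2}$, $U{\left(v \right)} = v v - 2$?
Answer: $10362$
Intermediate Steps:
$K{\left(M,t \right)} = 0$ ($K{\left(M,t \right)} = - t + t = 0$)
$U{\left(v \right)} = -2 + v^{2}$ ($U{\left(v \right)} = v^{2} - 2 = -2 + v^{2}$)
$10452 - \left(26 K{\left(8,3 \cdot 6 \right)} + \left(41 + k{\left(U{\left(-3 \right)} \left(-1\right) \right)}\right)\right) = 10452 - \left(26 \cdot 0 + \left(41 + \left(\left(-2 + \left(-3\right)^{2}\right) \left(-1\right)\right)^{2}\right)\right) = 10452 - \left(0 + \left(41 + \left(\left(-2 + 9\right) \left(-1\right)\right)^{2}\right)\right) = 10452 - \left(0 + \left(41 + \left(7 \left(-1\right)\right)^{2}\right)\right) = 10452 - \left(0 + \left(41 + \left(-7\right)^{2}\right)\right) = 10452 - \left(0 + \left(41 + 49\right)\right) = 10452 - \left(0 + 90\right) = 10452 - 90 = 10362$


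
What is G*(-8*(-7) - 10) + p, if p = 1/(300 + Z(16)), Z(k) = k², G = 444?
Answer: 11355745/556 ≈ 20424.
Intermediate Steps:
p = 1/556 (p = 1/(300 + 16²) = 1/(300 + 256) = 1/556 ≈ 0.0017986)
G*(-8*(-7) - 10) + p = 444*(-8*(-7) - 10) + 1/556 = 444*(56 - 10) + 1/556 = 444*46 + 1/556 = 20424 + 1/556 = 11355745/556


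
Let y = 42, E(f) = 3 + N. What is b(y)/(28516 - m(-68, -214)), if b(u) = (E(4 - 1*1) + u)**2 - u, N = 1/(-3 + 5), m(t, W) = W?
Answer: 8113/114920 ≈ 0.070597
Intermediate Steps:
N = 1/2 ≈ 0.50000
E(f) = 7/2 (E(f) = 3 + 1/2 = 7/2)
b(u) = (7/2 + u)**2 - u
b(y)/(28516 - m(-68, -214)) = (49/4 + 42**2 + 6*42)/(28516 - 1*(-214)) = (49/4 + 1764 + 252)/(28516 + 214) = (8113/4)/28730 = (8113/4)*(1/28730) = 8113/114920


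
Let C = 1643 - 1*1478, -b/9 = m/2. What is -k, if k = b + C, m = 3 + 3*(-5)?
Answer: -219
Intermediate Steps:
m = -12 (m = 3 - 15 = -12)
b = 54 (b = -(-108)/2 = -9*(-6) = 54)
C = 165 (C = 1643 - 1478 = 165)
k = 219 (k = 54 + 165 = 219)
-k = -1*219 = -219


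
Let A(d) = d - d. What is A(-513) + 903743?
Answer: 903743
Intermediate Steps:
A(d) = 0
A(-513) + 903743 = 0 + 903743 = 903743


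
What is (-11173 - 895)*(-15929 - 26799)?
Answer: 515641504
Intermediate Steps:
(-11173 - 895)*(-15929 - 26799) = -12068*(-42728) = 515641504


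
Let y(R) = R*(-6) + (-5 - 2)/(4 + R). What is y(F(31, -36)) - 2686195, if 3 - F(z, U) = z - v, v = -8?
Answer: -85951321/32 ≈ -2.6860e+6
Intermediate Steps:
F(z, U) = -5 - z (F(z, U) = 3 - (z - 1*(-8)) = 3 - (z + 8) = 3 - (8 + z) = 3 + (-8 - z) = -5 - z)
y(R) = -7/(4 + R) - 6*R (y(R) = -6*R - 7/(4 + R) = -7/(4 + R) - 6*R)
y(F(31, -36)) - 2686195 = (-7 - 24*(-5 - 1*31) - 6*(-5 - 1*31)²)/(4 + (-5 - 1*31)) - 2686195 = (-7 - 24*(-5 - 31) - 6*(-5 - 31)²)/(4 + (-5 - 31)) - 2686195 = (-7 - 24*(-36) - 6*(-36)²)/(4 - 36) - 2686195 = (-7 + 864 - 6*1296)/(-32) - 2686195 = -(-7 + 864 - 7776)/32 - 2686195 = -1/32*(-6919) - 2686195 = 6919/32 - 2686195 = -85951321/32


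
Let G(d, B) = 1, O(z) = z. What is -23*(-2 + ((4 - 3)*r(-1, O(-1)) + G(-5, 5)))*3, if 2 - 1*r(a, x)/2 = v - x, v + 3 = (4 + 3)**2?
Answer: 6279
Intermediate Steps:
v = 46 (v = -3 + (4 + 3)**2 = -3 + 7**2 = -3 + 49 = 46)
r(a, x) = -88 + 2*x (r(a, x) = 4 - 2*(46 - x) = 4 + (-92 + 2*x) = -88 + 2*x)
-23*(-2 + ((4 - 3)*r(-1, O(-1)) + G(-5, 5)))*3 = -23*(-2 + ((4 - 3)*(-88 + 2*(-1)) + 1))*3 = -23*(-2 + (1*(-88 - 2) + 1))*3 = -23*(-2 + (1*(-90) + 1))*3 = -23*(-2 + (-90 + 1))*3 = -23*(-2 - 89)*3 = -(-2093)*3 = -23*(-273) = 6279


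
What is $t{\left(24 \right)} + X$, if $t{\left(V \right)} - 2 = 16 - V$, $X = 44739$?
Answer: $44733$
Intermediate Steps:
$t{\left(V \right)} = 18 - V$ ($t{\left(V \right)} = 2 - \left(-16 + V\right) = 18 - V$)
$t{\left(24 \right)} + X = \left(18 - 24\right) + 44739 = -6 + 44739 = 44733$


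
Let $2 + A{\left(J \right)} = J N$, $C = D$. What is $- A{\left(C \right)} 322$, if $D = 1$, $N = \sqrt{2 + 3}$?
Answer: $644 - 322 \sqrt{5} \approx -76.014$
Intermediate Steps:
$N = \sqrt{5} \approx 2.2361$
$C = 1$
$A{\left(J \right)} = -2 + J \sqrt{5}$
$- A{\left(C \right)} 322 = - \left(-2 + 1 \sqrt{5}\right) 322 = - \left(-2 + \sqrt{5}\right) 322 = - (-644 + 322 \sqrt{5}) = 644 - 322 \sqrt{5}$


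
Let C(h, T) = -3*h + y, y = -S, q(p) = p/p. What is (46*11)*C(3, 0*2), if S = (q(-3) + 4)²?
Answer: -17204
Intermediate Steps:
q(p) = 1
S = 25 (S = (1 + 4)² = 5² = 25)
y = -25 (y = -1*25 = -25)
C(h, T) = -25 - 3*h (C(h, T) = -3*h - 25 = -25 - 3*h)
(46*11)*C(3, 0*2) = (46*11)*(-25 - 3*3) = 506*(-25 - 9) = 506*(-34) = -17204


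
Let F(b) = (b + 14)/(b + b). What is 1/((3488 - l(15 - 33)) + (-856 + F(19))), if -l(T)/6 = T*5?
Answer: 38/79529 ≈ 0.00047781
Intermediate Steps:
l(T) = -30*T (l(T) = -6*T*5 = -30*T)
F(b) = (14 + b)/(2*b) (F(b) = (14 + b)/((2*b)) = (14 + b)*(1/(2*b)) = (14 + b)/(2*b))
1/((3488 - l(15 - 33)) + (-856 + F(19))) = 1/((3488 - (-30)*(15 - 33)) + (-856 + (½)*(14 + 19)/19)) = 1/((3488 - (-30)*(-18)) + (-856 + (½)*(1/19)*33)) = 1/((3488 - 1*540) + (-856 + 33/38)) = 1/((3488 - 540) - 32495/38) = 1/(2948 - 32495/38) = 1/(79529/38) = 38/79529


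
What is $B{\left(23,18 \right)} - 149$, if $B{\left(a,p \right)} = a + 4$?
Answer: $-122$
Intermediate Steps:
$B{\left(a,p \right)} = 4 + a$
$B{\left(23,18 \right)} - 149 = \left(4 + 23\right) - 149 = 27 - 149 = -122$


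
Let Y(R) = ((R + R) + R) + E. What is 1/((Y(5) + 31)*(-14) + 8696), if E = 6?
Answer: 1/7968 ≈ 0.00012550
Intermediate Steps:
Y(R) = 6 + 3*R (Y(R) = ((R + R) + R) + 6 = (2*R + R) + 6 = 3*R + 6 = 6 + 3*R)
1/((Y(5) + 31)*(-14) + 8696) = 1/(((6 + 3*5) + 31)*(-14) + 8696) = 1/(((6 + 15) + 31)*(-14) + 8696) = 1/((21 + 31)*(-14) + 8696) = 1/(52*(-14) + 8696) = 1/(-728 + 8696) = 1/7968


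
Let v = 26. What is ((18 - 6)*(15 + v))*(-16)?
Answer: -7872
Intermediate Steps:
((18 - 6)*(15 + v))*(-16) = ((18 - 6)*(15 + 26))*(-16) = (12*41)*(-16) = 492*(-16) = -7872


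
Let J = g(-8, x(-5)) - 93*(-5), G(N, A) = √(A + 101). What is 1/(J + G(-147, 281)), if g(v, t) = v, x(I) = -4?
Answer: 457/208467 - √382/208467 ≈ 0.0020984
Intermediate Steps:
G(N, A) = √(101 + A)
J = 457 (J = -8 - 93*(-5) = -8 + 465 = 457)
1/(J + G(-147, 281)) = 1/(457 + √(101 + 281)) = 1/(457 + √382)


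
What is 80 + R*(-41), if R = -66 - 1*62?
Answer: 5328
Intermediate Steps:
R = -128 (R = -66 - 62 = -128)
80 + R*(-41) = 80 - 128*(-41) = 80 + 5248 = 5328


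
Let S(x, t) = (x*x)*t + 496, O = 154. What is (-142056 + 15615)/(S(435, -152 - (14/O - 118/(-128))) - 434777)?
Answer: 89014464/20689240049 ≈ 0.0043024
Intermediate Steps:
S(x, t) = 496 + t*x² (S(x, t) = x²*t + 496 = t*x² + 496 = 496 + t*x²)
(-142056 + 15615)/(S(435, -152 - (14/O - 118/(-128))) - 434777) = (-142056 + 15615)/((496 + (-152 - (14/154 - 118/(-128)))*435²) - 434777) = -126441/((496 + (-152 - (14*(1/154) - 118*(-1/128)))*189225) - 434777) = -126441/((496 + (-152 - (1/11 + 59/64))*189225) - 434777) = -126441/((496 + (-152 - 1*713/704)*189225) - 434777) = -126441/((496 + (-152 - 713/704)*189225) - 434777) = -126441/((496 - 107721/704*189225) - 434777) = -126441/((496 - 20383506225/704) - 434777) = -126441/(-20383157041/704 - 434777) = -126441/(-20689240049/704) = -126441*(-704/20689240049) = 89014464/20689240049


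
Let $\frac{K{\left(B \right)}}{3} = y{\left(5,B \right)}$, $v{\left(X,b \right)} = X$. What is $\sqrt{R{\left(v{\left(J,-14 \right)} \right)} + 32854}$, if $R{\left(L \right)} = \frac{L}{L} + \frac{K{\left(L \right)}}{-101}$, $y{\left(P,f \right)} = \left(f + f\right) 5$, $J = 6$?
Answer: $\frac{5 \sqrt{13405427}}{101} \approx 181.25$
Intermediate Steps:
$y{\left(P,f \right)} = 10 f$ ($y{\left(P,f \right)} = 2 f 5 = 10 f$)
$K{\left(B \right)} = 30 B$ ($K{\left(B \right)} = 3 \cdot 10 B = 30 B$)
$R{\left(L \right)} = 1 - \frac{30 L}{101}$ ($R{\left(L \right)} = \frac{L}{L} + \frac{30 L}{-101} = 1 + 30 L \left(- \frac{1}{101}\right) = 1 - \frac{30 L}{101}$)
$\sqrt{R{\left(v{\left(J,-14 \right)} \right)} + 32854} = \sqrt{\left(1 - \frac{180}{101}\right) + 32854} = \sqrt{- \frac{79}{101} + 32854} = \sqrt{\frac{3318175}{101}} = \frac{5 \sqrt{13405427}}{101}$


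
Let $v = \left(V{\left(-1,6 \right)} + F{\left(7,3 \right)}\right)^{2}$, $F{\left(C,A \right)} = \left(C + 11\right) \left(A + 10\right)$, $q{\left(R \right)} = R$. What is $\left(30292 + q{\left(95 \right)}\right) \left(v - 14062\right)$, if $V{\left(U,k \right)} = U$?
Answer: $1222377849$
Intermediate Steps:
$F{\left(C,A \right)} = \left(10 + A\right) \left(11 + C\right)$ ($F{\left(C,A \right)} = \left(11 + C\right) \left(10 + A\right) = \left(10 + A\right) \left(11 + C\right)$)
$v = 54289$ ($v = \left(-1 + \left(110 + 10 \cdot 7 + 11 \cdot 3 + 3 \cdot 7\right)\right)^{2} = \left(-1 + \left(110 + 70 + 33 + 21\right)\right)^{2} = \left(-1 + 234\right)^{2} = 233^{2} = 54289$)
$\left(30292 + q{\left(95 \right)}\right) \left(v - 14062\right) = \left(30292 + 95\right) \left(54289 - 14062\right) = 30387 \cdot 40227 = 1222377849$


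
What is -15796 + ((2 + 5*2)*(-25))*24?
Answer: -22996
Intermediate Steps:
-15796 + ((2 + 5*2)*(-25))*24 = -15796 + ((2 + 10)*(-25))*24 = -15796 + (12*(-25))*24 = -15796 - 300*24 = -15796 - 7200 = -22996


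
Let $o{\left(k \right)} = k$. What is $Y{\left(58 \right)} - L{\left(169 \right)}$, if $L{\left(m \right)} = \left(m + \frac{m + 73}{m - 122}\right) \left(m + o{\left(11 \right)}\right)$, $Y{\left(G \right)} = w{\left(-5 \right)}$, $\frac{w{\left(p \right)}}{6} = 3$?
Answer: $- \frac{1472454}{47} \approx -31329.0$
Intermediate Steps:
$w{\left(p \right)} = 18$ ($w{\left(p \right)} = 6 \cdot 3 = 18$)
$Y{\left(G \right)} = 18$
$L{\left(m \right)} = \left(11 + m\right) \left(m + \frac{73 + m}{-122 + m}\right)$ ($L{\left(m \right)} = \left(m + \frac{m + 73}{m - 122}\right) \left(m + 11\right) = \left(m + \frac{73 + m}{-122 + m}\right) \left(11 + m\right) = \left(11 + m\right) \left(m + \frac{73 + m}{-122 + m}\right)$)
$Y{\left(58 \right)} - L{\left(169 \right)} = 18 - \frac{803 + 169^{3} - 212602 - 110 \cdot 169^{2}}{-122 + 169} = 18 - \frac{803 + 4826809 - 212602 - 3141710}{47} = 18 - \frac{1}{47} \cdot 1473300 = 18 - \frac{1473300}{47} = - \frac{1472454}{47}$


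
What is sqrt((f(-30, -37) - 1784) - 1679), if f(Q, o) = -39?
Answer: I*sqrt(3502) ≈ 59.178*I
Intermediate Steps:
sqrt((f(-30, -37) - 1784) - 1679) = sqrt((-39 - 1784) - 1679) = sqrt(-1823 - 1679) = sqrt(-3502) = I*sqrt(3502)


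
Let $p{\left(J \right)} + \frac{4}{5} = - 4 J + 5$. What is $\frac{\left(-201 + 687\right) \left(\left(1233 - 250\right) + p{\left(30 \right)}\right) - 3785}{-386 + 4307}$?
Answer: $\frac{2088371}{19605} \approx 106.52$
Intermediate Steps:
$p{\left(J \right)} = \frac{21}{5} - 4 J$ ($p{\left(J \right)} = - \frac{4}{5} - \left(-5 + 4 J\right) = \frac{21}{5} - 4 J$)
$\frac{\left(-201 + 687\right) \left(\left(1233 - 250\right) + p{\left(30 \right)}\right) - 3785}{-386 + 4307} = \frac{\left(-201 + 687\right) \left(\left(1233 - 250\right) + \left(\frac{21}{5} - 120\right)\right) - 3785}{-386 + 4307} = \frac{486 \left(983 + \left(\frac{21}{5} - 120\right)\right) - 3785}{3921} = \left(486 \left(983 - \frac{579}{5}\right) - 3785\right) \frac{1}{3921} = \left(486 \cdot \frac{4336}{5} - 3785\right) \frac{1}{3921} = \left(\frac{2107296}{5} - 3785\right) \frac{1}{3921} = \frac{2088371}{5} \cdot \frac{1}{3921} = \frac{2088371}{19605}$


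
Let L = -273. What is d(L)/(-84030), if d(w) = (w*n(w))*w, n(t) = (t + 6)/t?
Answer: -24297/28010 ≈ -0.86744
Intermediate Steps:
n(t) = (6 + t)/t
d(w) = w*(6 + w) (d(w) = (w*((6 + w)/w))*w = (6 + w)*w = w*(6 + w))
d(L)/(-84030) = -273*(6 - 273)/(-84030) = -273*(-267)*(-1/84030) = 72891*(-1/84030) = -24297/28010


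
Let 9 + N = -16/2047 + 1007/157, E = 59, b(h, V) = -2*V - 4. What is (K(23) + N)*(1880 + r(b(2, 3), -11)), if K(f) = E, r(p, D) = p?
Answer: 33898924290/321379 ≈ 1.0548e+5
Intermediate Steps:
b(h, V) = -4 - 2*V
K(f) = 59
N = -833594/321379 (N = -9 + (-16/2047 + 1007/157) = -9 + 2058817/321379 = -833594/321379 ≈ -2.5938)
(K(23) + N)*(1880 + r(b(2, 3), -11)) = (59 - 833594/321379)*(1880 + (-4 - 2*3)) = 18127767*(1880 + (-4 - 6))/321379 = 18127767*(1880 - 10)/321379 = (18127767/321379)*1870 = 33898924290/321379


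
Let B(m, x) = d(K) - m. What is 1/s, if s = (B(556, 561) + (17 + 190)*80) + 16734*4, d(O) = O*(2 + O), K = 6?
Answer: 1/82988 ≈ 1.2050e-5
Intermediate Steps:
B(m, x) = 48 - m (B(m, x) = 6*(2 + 6) - m = 6*8 - m = 48 - m)
s = 82988 (s = ((48 - 1*556) + (17 + 190)*80) + 16734*4 = ((48 - 556) + 207*80) + 66936 = (-508 + 16560) + 66936 = 16052 + 66936 = 82988)
1/s = 1/82988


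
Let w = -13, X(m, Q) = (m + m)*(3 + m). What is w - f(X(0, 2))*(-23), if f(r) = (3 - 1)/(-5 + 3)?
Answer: -36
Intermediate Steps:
X(m, Q) = 2*m*(3 + m) (X(m, Q) = (2*m)*(3 + m) = 2*m*(3 + m))
f(r) = -1 (f(r) = 2/(-2) = 2*(-½) = -1)
w - f(X(0, 2))*(-23) = -13 - (-1)*(-23) = -13 - 1*23 = -13 - 23 = -36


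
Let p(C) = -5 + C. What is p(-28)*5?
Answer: -165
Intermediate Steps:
p(-28)*5 = (-5 - 28)*5 = -33*5 = -165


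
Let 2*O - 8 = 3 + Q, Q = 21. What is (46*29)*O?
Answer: 21344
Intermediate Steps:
O = 16 (O = 4 + (3 + 21)/2 = 4 + (½)*24 = 4 + 12 = 16)
(46*29)*O = (46*29)*16 = 1334*16 = 21344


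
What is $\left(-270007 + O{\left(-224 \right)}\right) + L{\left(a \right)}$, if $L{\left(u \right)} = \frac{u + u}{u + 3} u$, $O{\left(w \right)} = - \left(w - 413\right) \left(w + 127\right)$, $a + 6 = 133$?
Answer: $- \frac{21550611}{65} \approx -3.3155 \cdot 10^{5}$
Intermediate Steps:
$a = 127$ ($a = -6 + 133 = 127$)
$O{\left(w \right)} = - \left(-413 + w\right) \left(127 + w\right)$
$L{\left(u \right)} = \frac{2 u^{2}}{3 + u}$ ($L{\left(u \right)} = \frac{2 u}{3 + u} u = \frac{2 u^{2}}{3 + u}$)
$\left(-270007 + O{\left(-224 \right)}\right) + L{\left(a \right)} = \left(-270007 + \left(52451 - \left(-224\right)^{2} + 286 \left(-224\right)\right)\right) + \frac{2 \cdot 127^{2}}{3 + 127} = \left(-270007 - 61789\right) + 2 \cdot 16129 \cdot \frac{1}{130} = \left(-270007 - 61789\right) + \frac{16129}{65} = -331796 + \frac{16129}{65} = - \frac{21550611}{65}$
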